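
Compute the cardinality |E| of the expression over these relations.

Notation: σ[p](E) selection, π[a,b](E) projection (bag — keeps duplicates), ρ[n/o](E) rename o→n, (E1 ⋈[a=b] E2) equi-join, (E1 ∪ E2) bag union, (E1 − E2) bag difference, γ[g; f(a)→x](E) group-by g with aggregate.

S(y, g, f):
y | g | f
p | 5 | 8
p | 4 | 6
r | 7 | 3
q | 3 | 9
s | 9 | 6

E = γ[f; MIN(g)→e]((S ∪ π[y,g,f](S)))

Subexpression sizes:
  S → 5
  S → 5
  π[y,g,f](S) → 5
  (S ∪ π[y,g,f](S)) → 10
  γ[f; MIN(g)→e]((S ∪ π[y,g,f](S))) → 4

|E| = 4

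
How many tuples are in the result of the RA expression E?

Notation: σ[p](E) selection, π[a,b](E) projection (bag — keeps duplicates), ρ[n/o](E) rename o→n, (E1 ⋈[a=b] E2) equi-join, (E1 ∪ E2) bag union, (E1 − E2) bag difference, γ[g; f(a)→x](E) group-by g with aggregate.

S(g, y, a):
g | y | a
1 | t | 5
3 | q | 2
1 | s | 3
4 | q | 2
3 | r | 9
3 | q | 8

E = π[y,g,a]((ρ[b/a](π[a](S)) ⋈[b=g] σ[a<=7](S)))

Row counts bottom-up:
  S → 6
  π[a](S) → 6
  ρ[b/a](π[a](S)) → 6
  S → 6
  σ[a<=7](S) → 4
  (ρ[b/a](π[a](S)) ⋈[b=g] σ[a<=7](S)) → 1
  π[y,g,a]((ρ[b/a](π[a](S)) ⋈[b=g] σ[a<=7](S))) → 1

|E| = 1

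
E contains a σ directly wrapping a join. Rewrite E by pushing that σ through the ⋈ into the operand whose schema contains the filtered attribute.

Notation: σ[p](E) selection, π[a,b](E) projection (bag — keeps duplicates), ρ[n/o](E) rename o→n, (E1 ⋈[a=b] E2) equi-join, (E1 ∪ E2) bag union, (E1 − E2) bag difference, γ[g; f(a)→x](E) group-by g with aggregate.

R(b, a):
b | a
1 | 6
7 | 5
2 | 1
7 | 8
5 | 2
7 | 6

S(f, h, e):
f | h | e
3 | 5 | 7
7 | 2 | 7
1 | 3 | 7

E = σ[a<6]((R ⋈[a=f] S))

σ filters on a, owned by the left side.
E' = (σ[a<6](R) ⋈[a=f] S)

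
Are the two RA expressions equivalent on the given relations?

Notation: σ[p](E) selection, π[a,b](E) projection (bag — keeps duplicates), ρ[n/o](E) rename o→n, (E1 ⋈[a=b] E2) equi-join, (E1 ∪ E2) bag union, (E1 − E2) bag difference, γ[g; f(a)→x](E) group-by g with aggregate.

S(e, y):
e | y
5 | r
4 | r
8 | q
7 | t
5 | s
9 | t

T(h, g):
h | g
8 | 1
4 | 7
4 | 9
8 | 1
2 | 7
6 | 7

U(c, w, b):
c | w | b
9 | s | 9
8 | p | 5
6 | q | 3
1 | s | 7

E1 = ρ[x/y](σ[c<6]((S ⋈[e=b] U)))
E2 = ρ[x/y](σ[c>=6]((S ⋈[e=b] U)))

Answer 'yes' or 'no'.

E1 stepwise |·|:
  S → 6
  U → 4
  (S ⋈[e=b] U) → 4
  σ[c<6]((S ⋈[e=b] U)) → 1
  ρ[x/y](σ[c<6]((S ⋈[e=b] U))) → 1
E2 stepwise |·|:
  S → 6
  U → 4
  (S ⋈[e=b] U) → 4
  σ[c>=6]((S ⋈[e=b] U)) → 3
  ρ[x/y](σ[c>=6]((S ⋈[e=b] U))) → 3

E1 result:
e | x | c | w | b
7 | t | 1 | s | 7
E2 result:
e | x | c | w | b
5 | r | 8 | p | 5
5 | s | 8 | p | 5
9 | t | 9 | s | 9
Witness: (9, 't', 9, 's', 9) appears 0× in E1 but 1× in E2.

no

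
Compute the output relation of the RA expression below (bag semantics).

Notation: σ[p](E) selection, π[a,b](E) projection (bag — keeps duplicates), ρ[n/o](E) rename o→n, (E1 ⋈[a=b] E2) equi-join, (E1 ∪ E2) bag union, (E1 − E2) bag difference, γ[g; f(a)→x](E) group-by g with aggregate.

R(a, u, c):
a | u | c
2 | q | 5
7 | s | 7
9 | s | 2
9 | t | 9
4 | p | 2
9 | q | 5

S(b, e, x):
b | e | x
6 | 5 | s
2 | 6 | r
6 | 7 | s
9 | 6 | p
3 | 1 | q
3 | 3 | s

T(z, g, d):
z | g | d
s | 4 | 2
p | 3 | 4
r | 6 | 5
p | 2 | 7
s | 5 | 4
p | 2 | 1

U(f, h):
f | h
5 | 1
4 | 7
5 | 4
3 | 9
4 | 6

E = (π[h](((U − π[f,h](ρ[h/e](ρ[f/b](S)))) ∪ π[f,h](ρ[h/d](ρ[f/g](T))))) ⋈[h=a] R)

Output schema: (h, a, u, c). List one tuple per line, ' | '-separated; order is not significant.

Stepwise |·|:
  U → 5
  S → 6
  ρ[f/b](S) → 6
  ρ[h/e](ρ[f/b](S)) → 6
  π[f,h](ρ[h/e](ρ[f/b](S))) → 6
  (U − π[f,h](ρ[h/e](ρ[f/b](S)))) → 5
  T → 6
  ρ[f/g](T) → 6
  ρ[h/d](ρ[f/g](T)) → 6
  π[f,h](ρ[h/d](ρ[f/g](T))) → 6
  ((U − π[f,h](ρ[h/e](ρ[f/b](S)))) ∪ π[f,h](ρ[h/d](ρ[f/g](T)))) → 11
  π[h](((U − π[f,h](ρ[h/e](ρ[f/b](S)))) ∪ π[f,h](ρ[h/d](ρ[f/g](T))))) → 11
  R → 6
  (π[h](((U − π[f,h](ρ[h/e](ρ[f/b](S)))) ∪ π[f,h](ρ[h/d](ρ[f/g](T))))) ⋈[h=a] R) → 9

== RESULT ==
h | a | u | c
2 | 2 | q | 5
4 | 4 | p | 2
4 | 4 | p | 2
4 | 4 | p | 2
7 | 7 | s | 7
7 | 7 | s | 7
9 | 9 | q | 5
9 | 9 | s | 2
9 | 9 | t | 9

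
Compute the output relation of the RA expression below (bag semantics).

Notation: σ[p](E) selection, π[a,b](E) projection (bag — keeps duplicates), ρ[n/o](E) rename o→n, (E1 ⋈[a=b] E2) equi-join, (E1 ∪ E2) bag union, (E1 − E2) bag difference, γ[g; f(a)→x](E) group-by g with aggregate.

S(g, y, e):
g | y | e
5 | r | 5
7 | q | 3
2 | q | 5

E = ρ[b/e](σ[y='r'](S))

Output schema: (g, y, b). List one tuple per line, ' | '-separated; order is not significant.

Subexpression sizes:
  S → 3
  σ[y='r'](S) → 1
  ρ[b/e](σ[y='r'](S)) → 1

== RESULT ==
g | y | b
5 | r | 5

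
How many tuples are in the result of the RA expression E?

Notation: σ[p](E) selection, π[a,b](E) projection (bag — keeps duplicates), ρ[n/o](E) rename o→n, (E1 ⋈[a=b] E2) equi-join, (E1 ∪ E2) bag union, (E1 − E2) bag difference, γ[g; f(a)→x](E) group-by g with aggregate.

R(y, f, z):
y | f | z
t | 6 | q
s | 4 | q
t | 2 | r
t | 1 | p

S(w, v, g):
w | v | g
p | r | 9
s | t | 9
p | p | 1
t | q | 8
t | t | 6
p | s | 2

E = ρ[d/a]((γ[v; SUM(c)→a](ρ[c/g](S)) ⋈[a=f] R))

Row counts bottom-up:
  S → 6
  ρ[c/g](S) → 6
  γ[v; SUM(c)→a](ρ[c/g](S)) → 5
  R → 4
  (γ[v; SUM(c)→a](ρ[c/g](S)) ⋈[a=f] R) → 2
  ρ[d/a]((γ[v; SUM(c)→a](ρ[c/g](S)) ⋈[a=f] R)) → 2

|E| = 2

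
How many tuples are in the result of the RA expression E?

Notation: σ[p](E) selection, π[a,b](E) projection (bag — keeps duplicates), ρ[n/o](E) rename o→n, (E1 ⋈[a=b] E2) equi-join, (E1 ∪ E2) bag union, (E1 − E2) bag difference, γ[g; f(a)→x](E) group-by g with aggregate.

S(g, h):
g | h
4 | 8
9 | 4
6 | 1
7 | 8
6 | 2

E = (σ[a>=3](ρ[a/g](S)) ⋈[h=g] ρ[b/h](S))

Row counts bottom-up:
  S → 5
  ρ[a/g](S) → 5
  σ[a>=3](ρ[a/g](S)) → 5
  S → 5
  ρ[b/h](S) → 5
  (σ[a>=3](ρ[a/g](S)) ⋈[h=g] ρ[b/h](S)) → 1

|E| = 1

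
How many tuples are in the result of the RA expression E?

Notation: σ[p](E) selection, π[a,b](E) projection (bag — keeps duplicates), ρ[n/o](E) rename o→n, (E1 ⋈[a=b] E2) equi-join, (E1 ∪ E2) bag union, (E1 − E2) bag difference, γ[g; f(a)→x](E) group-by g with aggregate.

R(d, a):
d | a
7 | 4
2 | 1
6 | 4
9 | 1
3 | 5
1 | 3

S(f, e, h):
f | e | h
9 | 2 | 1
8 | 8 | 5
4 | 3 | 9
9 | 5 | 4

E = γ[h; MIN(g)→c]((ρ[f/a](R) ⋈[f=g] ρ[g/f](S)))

Subexpression sizes:
  R → 6
  ρ[f/a](R) → 6
  S → 4
  ρ[g/f](S) → 4
  (ρ[f/a](R) ⋈[f=g] ρ[g/f](S)) → 2
  γ[h; MIN(g)→c]((ρ[f/a](R) ⋈[f=g] ρ[g/f](S))) → 1

|E| = 1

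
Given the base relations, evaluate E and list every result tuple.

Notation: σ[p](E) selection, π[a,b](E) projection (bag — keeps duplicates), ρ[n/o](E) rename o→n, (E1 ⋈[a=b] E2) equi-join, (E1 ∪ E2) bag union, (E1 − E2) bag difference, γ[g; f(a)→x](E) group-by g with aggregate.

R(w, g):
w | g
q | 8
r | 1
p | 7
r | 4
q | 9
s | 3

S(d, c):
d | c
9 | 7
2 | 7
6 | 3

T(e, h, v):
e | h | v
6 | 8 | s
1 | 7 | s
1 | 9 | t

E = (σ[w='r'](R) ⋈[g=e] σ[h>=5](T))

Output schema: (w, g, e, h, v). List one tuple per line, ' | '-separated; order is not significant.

Row counts bottom-up:
  R → 6
  σ[w='r'](R) → 2
  T → 3
  σ[h>=5](T) → 3
  (σ[w='r'](R) ⋈[g=e] σ[h>=5](T)) → 2

== RESULT ==
w | g | e | h | v
r | 1 | 1 | 7 | s
r | 1 | 1 | 9 | t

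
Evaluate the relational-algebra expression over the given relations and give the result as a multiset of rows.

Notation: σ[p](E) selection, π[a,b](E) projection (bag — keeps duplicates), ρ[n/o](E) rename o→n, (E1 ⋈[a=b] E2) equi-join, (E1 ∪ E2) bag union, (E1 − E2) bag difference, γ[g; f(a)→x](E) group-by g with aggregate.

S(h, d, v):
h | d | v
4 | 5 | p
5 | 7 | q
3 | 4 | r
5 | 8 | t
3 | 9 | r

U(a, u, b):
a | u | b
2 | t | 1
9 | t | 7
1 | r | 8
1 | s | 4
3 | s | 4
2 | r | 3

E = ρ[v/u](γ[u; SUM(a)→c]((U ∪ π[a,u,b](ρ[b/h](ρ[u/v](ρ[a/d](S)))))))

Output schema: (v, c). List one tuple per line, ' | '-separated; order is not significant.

Subexpression sizes:
  U → 6
  S → 5
  ρ[a/d](S) → 5
  ρ[u/v](ρ[a/d](S)) → 5
  ρ[b/h](ρ[u/v](ρ[a/d](S))) → 5
  π[a,u,b](ρ[b/h](ρ[u/v](ρ[a/d](S)))) → 5
  (U ∪ π[a,u,b](ρ[b/h](ρ[u/v](ρ[a/d](S))))) → 11
  γ[u; SUM(a)→c]((U ∪ π[a,u,b](ρ[b/h](ρ[u/v](ρ[a/d](S)))))) → 5
  ρ[v/u](γ[u; SUM(a)→c]((U ∪ π[a,u,b](ρ[b/h](ρ[u/v](ρ[a/d](S))))))) → 5

== RESULT ==
v | c
p | 5
q | 7
r | 16
s | 4
t | 19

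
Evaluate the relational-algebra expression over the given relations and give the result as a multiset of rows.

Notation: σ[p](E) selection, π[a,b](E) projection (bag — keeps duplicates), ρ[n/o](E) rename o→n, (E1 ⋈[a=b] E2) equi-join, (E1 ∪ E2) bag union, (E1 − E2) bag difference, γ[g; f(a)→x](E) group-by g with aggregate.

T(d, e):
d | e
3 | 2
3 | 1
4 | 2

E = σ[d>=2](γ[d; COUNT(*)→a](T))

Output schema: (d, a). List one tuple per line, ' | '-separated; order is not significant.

Row counts bottom-up:
  T → 3
  γ[d; COUNT(*)→a](T) → 2
  σ[d>=2](γ[d; COUNT(*)→a](T)) → 2

== RESULT ==
d | a
3 | 2
4 | 1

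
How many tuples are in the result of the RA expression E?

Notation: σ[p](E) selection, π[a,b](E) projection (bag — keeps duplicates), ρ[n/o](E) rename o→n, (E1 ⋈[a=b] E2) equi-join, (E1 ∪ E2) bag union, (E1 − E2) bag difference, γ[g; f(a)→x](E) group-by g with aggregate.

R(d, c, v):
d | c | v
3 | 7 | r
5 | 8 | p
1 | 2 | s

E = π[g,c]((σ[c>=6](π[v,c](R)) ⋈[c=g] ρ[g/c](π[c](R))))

Stepwise |·|:
  R → 3
  π[v,c](R) → 3
  σ[c>=6](π[v,c](R)) → 2
  R → 3
  π[c](R) → 3
  ρ[g/c](π[c](R)) → 3
  (σ[c>=6](π[v,c](R)) ⋈[c=g] ρ[g/c](π[c](R))) → 2
  π[g,c]((σ[c>=6](π[v,c](R)) ⋈[c=g] ρ[g/c](π[c](R)))) → 2

|E| = 2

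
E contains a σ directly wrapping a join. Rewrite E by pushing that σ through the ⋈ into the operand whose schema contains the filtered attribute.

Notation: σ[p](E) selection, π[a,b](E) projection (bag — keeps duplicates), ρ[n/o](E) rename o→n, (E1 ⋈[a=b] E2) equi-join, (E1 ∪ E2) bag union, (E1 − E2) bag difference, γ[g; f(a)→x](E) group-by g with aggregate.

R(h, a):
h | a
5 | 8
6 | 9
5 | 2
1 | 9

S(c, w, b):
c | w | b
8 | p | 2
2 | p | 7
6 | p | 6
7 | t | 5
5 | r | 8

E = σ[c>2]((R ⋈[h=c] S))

σ filters on c, owned by the right side.
E' = (R ⋈[h=c] σ[c>2](S))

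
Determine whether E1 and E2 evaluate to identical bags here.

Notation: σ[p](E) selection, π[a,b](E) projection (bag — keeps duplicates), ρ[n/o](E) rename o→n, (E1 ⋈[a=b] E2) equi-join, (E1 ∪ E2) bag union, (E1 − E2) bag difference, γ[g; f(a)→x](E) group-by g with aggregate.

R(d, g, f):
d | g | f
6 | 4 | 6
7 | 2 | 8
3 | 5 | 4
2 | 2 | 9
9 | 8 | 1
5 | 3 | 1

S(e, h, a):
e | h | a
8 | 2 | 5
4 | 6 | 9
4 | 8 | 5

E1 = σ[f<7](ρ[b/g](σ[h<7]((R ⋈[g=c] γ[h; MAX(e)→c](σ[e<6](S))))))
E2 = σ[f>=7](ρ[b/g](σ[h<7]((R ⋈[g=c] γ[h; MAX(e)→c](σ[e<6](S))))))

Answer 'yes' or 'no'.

E1 per-node cardinality:
  R → 6
  S → 3
  σ[e<6](S) → 2
  γ[h; MAX(e)→c](σ[e<6](S)) → 2
  (R ⋈[g=c] γ[h; MAX(e)→c](σ[e<6](S))) → 2
  σ[h<7]((R ⋈[g=c] γ[h; MAX(e)→c](σ[e<6](S)))) → 1
  ρ[b/g](σ[h<7]((R ⋈[g=c] γ[h; MAX(e)→c](σ[e<6](S))))) → 1
  σ[f<7](ρ[b/g](σ[h<7]((R ⋈[g=c] γ[h; MAX(e)→c](σ[e<6](S)))))) → 1
E2 per-node cardinality:
  R → 6
  S → 3
  σ[e<6](S) → 2
  γ[h; MAX(e)→c](σ[e<6](S)) → 2
  (R ⋈[g=c] γ[h; MAX(e)→c](σ[e<6](S))) → 2
  σ[h<7]((R ⋈[g=c] γ[h; MAX(e)→c](σ[e<6](S)))) → 1
  ρ[b/g](σ[h<7]((R ⋈[g=c] γ[h; MAX(e)→c](σ[e<6](S))))) → 1
  σ[f>=7](ρ[b/g](σ[h<7]((R ⋈[g=c] γ[h; MAX(e)→c](σ[e<6](S)))))) → 0

E1 result:
d | b | f | h | c
6 | 4 | 6 | 6 | 4
E2 result:
d | b | f | h | c
(0 rows)
Witness: (6, 4, 6, 6, 4) appears 1× in E1 but 0× in E2.

no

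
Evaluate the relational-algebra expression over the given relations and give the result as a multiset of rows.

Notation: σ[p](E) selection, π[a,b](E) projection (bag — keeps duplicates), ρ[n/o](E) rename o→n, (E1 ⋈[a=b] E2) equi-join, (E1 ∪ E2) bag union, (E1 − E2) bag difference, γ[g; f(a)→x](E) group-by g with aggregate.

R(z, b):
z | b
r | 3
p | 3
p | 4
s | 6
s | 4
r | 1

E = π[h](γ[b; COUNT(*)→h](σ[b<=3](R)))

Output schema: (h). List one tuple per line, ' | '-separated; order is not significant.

Row counts bottom-up:
  R → 6
  σ[b<=3](R) → 3
  γ[b; COUNT(*)→h](σ[b<=3](R)) → 2
  π[h](γ[b; COUNT(*)→h](σ[b<=3](R))) → 2

== RESULT ==
h
1
2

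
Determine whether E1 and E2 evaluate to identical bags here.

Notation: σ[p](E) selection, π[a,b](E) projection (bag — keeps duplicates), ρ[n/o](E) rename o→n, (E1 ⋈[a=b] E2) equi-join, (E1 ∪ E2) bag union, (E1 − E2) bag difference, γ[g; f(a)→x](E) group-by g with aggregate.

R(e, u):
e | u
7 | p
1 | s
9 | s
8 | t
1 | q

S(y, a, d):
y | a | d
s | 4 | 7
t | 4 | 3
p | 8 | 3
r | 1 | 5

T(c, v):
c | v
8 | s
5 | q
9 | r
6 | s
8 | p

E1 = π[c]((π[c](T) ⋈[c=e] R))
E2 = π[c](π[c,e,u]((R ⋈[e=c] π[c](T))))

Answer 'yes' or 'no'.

E1 per-node cardinality:
  T → 5
  π[c](T) → 5
  R → 5
  (π[c](T) ⋈[c=e] R) → 3
  π[c]((π[c](T) ⋈[c=e] R)) → 3
E2 per-node cardinality:
  R → 5
  T → 5
  π[c](T) → 5
  (R ⋈[e=c] π[c](T)) → 3
  π[c,e,u]((R ⋈[e=c] π[c](T))) → 3
  π[c](π[c,e,u]((R ⋈[e=c] π[c](T)))) → 3

E1 and E2 produce the same multiset:
c
8
8
9

yes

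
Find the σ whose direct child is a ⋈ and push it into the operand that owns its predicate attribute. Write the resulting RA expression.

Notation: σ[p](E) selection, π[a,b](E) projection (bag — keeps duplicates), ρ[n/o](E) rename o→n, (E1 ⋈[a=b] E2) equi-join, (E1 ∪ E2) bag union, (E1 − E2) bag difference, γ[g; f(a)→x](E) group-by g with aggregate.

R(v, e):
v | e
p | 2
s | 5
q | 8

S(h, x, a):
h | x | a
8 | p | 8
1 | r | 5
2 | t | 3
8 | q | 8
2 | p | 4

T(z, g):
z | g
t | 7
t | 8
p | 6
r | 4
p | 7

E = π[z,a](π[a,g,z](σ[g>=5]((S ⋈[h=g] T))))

σ filters on g, owned by the right side.
E' = π[z,a](π[a,g,z]((S ⋈[h=g] σ[g>=5](T))))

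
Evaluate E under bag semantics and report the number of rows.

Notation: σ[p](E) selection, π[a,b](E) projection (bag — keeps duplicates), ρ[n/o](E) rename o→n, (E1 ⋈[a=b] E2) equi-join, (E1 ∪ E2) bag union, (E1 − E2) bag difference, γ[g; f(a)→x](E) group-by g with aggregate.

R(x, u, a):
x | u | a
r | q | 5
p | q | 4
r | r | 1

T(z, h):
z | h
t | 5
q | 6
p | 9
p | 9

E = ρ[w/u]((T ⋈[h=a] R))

Subexpression sizes:
  T → 4
  R → 3
  (T ⋈[h=a] R) → 1
  ρ[w/u]((T ⋈[h=a] R)) → 1

|E| = 1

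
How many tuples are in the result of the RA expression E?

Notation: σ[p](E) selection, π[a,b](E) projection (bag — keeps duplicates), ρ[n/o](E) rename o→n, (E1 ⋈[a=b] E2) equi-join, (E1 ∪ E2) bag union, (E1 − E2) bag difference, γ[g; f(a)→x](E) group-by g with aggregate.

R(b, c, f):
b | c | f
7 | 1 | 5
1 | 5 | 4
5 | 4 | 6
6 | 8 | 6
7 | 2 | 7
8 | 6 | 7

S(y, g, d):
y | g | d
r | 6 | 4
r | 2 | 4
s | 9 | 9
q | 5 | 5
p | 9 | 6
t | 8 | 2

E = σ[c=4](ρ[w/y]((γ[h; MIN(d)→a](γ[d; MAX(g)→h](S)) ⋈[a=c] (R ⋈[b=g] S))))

Subexpression sizes:
  S → 6
  γ[d; MAX(g)→h](S) → 5
  γ[h; MIN(d)→a](γ[d; MAX(g)→h](S)) → 4
  R → 6
  S → 6
  (R ⋈[b=g] S) → 3
  (γ[h; MIN(d)→a](γ[d; MAX(g)→h](S)) ⋈[a=c] (R ⋈[b=g] S)) → 2
  ρ[w/y]((γ[h; MIN(d)→a](γ[d; MAX(g)→h](S)) ⋈[a=c] (R ⋈[b=g] S))) → 2
  σ[c=4](ρ[w/y]((γ[h; MIN(d)→a](γ[d; MAX(g)→h](S)) ⋈[a=c] (R ⋈[b=g] S)))) → 1

|E| = 1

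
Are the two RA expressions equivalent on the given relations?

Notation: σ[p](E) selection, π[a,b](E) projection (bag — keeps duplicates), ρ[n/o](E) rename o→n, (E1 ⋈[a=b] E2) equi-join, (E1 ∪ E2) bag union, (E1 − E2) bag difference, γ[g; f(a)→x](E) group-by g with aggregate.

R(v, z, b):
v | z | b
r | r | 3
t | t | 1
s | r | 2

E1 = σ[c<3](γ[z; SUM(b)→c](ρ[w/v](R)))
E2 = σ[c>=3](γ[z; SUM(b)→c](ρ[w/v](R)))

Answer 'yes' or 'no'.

E1 subexpression sizes:
  R → 3
  ρ[w/v](R) → 3
  γ[z; SUM(b)→c](ρ[w/v](R)) → 2
  σ[c<3](γ[z; SUM(b)→c](ρ[w/v](R))) → 1
E2 subexpression sizes:
  R → 3
  ρ[w/v](R) → 3
  γ[z; SUM(b)→c](ρ[w/v](R)) → 2
  σ[c>=3](γ[z; SUM(b)→c](ρ[w/v](R))) → 1

E1 result:
z | c
t | 1
E2 result:
z | c
r | 5
Witness: ('r', 5) appears 0× in E1 but 1× in E2.

no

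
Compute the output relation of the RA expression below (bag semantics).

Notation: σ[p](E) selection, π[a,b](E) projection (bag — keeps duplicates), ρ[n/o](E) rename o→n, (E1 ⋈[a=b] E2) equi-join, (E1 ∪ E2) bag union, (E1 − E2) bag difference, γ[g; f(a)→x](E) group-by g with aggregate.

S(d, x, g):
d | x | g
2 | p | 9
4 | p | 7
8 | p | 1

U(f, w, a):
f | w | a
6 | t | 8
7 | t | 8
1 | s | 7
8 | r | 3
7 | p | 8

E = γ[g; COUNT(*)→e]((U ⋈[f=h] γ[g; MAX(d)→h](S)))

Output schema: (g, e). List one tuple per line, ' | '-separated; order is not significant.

Stepwise |·|:
  U → 5
  S → 3
  γ[g; MAX(d)→h](S) → 3
  (U ⋈[f=h] γ[g; MAX(d)→h](S)) → 1
  γ[g; COUNT(*)→e]((U ⋈[f=h] γ[g; MAX(d)→h](S))) → 1

== RESULT ==
g | e
1 | 1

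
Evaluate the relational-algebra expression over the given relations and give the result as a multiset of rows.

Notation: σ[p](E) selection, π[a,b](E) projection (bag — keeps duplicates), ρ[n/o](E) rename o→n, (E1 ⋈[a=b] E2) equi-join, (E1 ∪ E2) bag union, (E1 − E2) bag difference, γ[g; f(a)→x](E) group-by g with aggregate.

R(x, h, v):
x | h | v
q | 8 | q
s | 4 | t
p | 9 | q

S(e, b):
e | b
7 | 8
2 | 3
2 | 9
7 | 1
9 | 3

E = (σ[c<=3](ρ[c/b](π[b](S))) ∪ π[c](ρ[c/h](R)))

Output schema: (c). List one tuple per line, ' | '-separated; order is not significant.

Per-node cardinality:
  S → 5
  π[b](S) → 5
  ρ[c/b](π[b](S)) → 5
  σ[c<=3](ρ[c/b](π[b](S))) → 3
  R → 3
  ρ[c/h](R) → 3
  π[c](ρ[c/h](R)) → 3
  (σ[c<=3](ρ[c/b](π[b](S))) ∪ π[c](ρ[c/h](R))) → 6

== RESULT ==
c
1
3
3
4
8
9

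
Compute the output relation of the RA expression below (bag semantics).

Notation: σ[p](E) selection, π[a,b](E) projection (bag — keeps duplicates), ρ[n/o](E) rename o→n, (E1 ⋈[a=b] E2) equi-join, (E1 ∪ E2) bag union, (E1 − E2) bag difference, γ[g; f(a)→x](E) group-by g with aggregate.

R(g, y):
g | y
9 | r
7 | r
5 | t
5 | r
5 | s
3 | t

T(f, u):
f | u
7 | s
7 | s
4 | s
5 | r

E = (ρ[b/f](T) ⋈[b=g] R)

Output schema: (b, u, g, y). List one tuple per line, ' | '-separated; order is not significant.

Row counts bottom-up:
  T → 4
  ρ[b/f](T) → 4
  R → 6
  (ρ[b/f](T) ⋈[b=g] R) → 5

== RESULT ==
b | u | g | y
5 | r | 5 | r
5 | r | 5 | s
5 | r | 5 | t
7 | s | 7 | r
7 | s | 7 | r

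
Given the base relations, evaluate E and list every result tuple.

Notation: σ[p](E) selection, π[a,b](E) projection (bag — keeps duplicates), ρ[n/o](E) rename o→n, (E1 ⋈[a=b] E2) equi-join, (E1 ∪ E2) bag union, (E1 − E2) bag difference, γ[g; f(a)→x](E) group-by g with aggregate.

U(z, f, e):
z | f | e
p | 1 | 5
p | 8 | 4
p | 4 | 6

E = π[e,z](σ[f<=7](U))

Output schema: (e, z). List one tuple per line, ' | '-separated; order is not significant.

Per-node cardinality:
  U → 3
  σ[f<=7](U) → 2
  π[e,z](σ[f<=7](U)) → 2

== RESULT ==
e | z
5 | p
6 | p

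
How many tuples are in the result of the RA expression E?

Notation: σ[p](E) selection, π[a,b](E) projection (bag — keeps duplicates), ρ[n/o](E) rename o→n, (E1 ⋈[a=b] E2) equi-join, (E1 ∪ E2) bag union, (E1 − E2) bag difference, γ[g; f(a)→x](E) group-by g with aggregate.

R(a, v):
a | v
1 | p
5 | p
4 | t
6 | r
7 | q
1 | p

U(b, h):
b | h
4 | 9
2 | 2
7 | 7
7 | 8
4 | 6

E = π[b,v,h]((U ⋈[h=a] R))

Subexpression sizes:
  U → 5
  R → 6
  (U ⋈[h=a] R) → 2
  π[b,v,h]((U ⋈[h=a] R)) → 2

|E| = 2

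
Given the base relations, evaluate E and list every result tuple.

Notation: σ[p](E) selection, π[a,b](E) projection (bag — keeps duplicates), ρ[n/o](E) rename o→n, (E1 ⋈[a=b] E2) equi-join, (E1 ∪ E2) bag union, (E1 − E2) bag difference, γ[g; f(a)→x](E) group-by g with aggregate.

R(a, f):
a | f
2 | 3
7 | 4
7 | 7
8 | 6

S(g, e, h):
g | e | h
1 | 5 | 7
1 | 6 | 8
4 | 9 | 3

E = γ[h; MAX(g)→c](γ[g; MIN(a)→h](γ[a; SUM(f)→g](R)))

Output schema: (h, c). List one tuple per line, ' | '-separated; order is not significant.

Stepwise |·|:
  R → 4
  γ[a; SUM(f)→g](R) → 3
  γ[g; MIN(a)→h](γ[a; SUM(f)→g](R)) → 3
  γ[h; MAX(g)→c](γ[g; MIN(a)→h](γ[a; SUM(f)→g](R))) → 3

== RESULT ==
h | c
2 | 3
7 | 11
8 | 6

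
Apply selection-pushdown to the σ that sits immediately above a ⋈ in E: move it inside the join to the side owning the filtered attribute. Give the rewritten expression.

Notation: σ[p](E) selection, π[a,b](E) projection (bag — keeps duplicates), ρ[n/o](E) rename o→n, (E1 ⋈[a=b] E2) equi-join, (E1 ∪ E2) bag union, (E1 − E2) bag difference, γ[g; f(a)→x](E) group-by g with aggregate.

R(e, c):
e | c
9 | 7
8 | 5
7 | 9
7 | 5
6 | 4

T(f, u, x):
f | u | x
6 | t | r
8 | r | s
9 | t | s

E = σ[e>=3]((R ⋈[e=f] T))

σ filters on e, owned by the left side.
E' = (σ[e>=3](R) ⋈[e=f] T)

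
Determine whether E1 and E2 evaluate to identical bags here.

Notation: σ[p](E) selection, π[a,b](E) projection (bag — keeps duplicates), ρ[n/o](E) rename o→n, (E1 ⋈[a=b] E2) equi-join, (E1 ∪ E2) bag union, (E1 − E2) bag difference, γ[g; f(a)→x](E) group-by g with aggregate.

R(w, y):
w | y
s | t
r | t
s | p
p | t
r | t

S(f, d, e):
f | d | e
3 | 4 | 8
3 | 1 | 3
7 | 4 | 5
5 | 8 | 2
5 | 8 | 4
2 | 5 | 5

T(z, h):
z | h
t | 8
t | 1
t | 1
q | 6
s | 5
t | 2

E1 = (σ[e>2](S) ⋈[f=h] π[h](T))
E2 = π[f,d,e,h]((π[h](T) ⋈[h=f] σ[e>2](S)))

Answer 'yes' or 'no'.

E1 row counts bottom-up:
  S → 6
  σ[e>2](S) → 5
  T → 6
  π[h](T) → 6
  (σ[e>2](S) ⋈[f=h] π[h](T)) → 2
E2 row counts bottom-up:
  T → 6
  π[h](T) → 6
  S → 6
  σ[e>2](S) → 5
  (π[h](T) ⋈[h=f] σ[e>2](S)) → 2
  π[f,d,e,h]((π[h](T) ⋈[h=f] σ[e>2](S))) → 2

E1 and E2 produce the same multiset:
f | d | e | h
2 | 5 | 5 | 2
5 | 8 | 4 | 5

yes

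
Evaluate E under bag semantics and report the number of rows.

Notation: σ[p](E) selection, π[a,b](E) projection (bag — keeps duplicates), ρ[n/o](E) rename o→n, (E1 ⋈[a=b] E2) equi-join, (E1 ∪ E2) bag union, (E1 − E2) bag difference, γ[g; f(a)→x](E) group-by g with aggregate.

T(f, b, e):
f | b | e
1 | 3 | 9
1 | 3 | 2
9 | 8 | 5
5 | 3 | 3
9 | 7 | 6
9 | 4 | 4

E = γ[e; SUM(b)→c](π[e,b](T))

Per-node cardinality:
  T → 6
  π[e,b](T) → 6
  γ[e; SUM(b)→c](π[e,b](T)) → 6

|E| = 6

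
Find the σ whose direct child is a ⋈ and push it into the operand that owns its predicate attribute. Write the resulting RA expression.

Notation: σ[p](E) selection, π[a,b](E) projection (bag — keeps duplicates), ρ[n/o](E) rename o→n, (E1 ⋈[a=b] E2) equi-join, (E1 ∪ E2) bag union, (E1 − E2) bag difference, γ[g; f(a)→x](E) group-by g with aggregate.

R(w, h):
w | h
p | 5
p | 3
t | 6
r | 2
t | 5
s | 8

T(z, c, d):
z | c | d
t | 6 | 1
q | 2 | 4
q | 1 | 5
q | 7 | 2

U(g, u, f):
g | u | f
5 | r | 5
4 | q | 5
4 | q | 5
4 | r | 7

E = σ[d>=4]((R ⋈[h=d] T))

σ filters on d, owned by the right side.
E' = (R ⋈[h=d] σ[d>=4](T))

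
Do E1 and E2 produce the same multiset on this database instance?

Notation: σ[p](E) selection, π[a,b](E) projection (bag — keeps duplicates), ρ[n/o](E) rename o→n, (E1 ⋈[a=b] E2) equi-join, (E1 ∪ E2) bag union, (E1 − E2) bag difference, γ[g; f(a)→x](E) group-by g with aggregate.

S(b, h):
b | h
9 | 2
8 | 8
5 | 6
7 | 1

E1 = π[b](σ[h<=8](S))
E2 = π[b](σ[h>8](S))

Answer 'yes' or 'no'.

E1 row counts bottom-up:
  S → 4
  σ[h<=8](S) → 4
  π[b](σ[h<=8](S)) → 4
E2 row counts bottom-up:
  S → 4
  σ[h>8](S) → 0
  π[b](σ[h>8](S)) → 0

E1 result:
b
5
7
8
9
E2 result:
b
(0 rows)
Witness: (7,) appears 1× in E1 but 0× in E2.

no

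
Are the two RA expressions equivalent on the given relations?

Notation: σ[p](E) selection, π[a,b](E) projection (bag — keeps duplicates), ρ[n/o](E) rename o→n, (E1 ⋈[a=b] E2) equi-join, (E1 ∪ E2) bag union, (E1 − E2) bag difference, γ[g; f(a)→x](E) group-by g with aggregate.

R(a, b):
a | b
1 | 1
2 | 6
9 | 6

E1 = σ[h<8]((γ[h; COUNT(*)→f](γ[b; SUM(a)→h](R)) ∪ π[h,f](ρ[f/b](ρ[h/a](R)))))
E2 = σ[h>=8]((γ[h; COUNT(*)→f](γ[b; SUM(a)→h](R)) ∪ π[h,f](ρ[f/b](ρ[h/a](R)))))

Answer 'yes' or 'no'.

E1 row counts bottom-up:
  R → 3
  γ[b; SUM(a)→h](R) → 2
  γ[h; COUNT(*)→f](γ[b; SUM(a)→h](R)) → 2
  R → 3
  ρ[h/a](R) → 3
  ρ[f/b](ρ[h/a](R)) → 3
  π[h,f](ρ[f/b](ρ[h/a](R))) → 3
  (γ[h; COUNT(*)→f](γ[b; SUM(a)→h](R)) ∪ π[h,f](ρ[f/b](ρ[h/a](R)))) → 5
  σ[h<8]((γ[h; COUNT(*)→f](γ[b; SUM(a)→h](R)) ∪ π[h,f](ρ[f/b](ρ[h/a](R))))) → 3
E2 row counts bottom-up:
  R → 3
  γ[b; SUM(a)→h](R) → 2
  γ[h; COUNT(*)→f](γ[b; SUM(a)→h](R)) → 2
  R → 3
  ρ[h/a](R) → 3
  ρ[f/b](ρ[h/a](R)) → 3
  π[h,f](ρ[f/b](ρ[h/a](R))) → 3
  (γ[h; COUNT(*)→f](γ[b; SUM(a)→h](R)) ∪ π[h,f](ρ[f/b](ρ[h/a](R)))) → 5
  σ[h>=8]((γ[h; COUNT(*)→f](γ[b; SUM(a)→h](R)) ∪ π[h,f](ρ[f/b](ρ[h/a](R))))) → 2

E1 result:
h | f
1 | 1
1 | 1
2 | 6
E2 result:
h | f
9 | 6
11 | 1
Witness: (11, 1) appears 0× in E1 but 1× in E2.

no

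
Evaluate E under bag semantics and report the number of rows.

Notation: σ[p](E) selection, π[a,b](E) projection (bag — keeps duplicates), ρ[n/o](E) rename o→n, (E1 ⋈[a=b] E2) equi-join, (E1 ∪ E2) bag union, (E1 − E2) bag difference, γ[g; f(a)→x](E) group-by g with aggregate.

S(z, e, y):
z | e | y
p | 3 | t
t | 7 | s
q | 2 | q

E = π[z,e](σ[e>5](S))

Subexpression sizes:
  S → 3
  σ[e>5](S) → 1
  π[z,e](σ[e>5](S)) → 1

|E| = 1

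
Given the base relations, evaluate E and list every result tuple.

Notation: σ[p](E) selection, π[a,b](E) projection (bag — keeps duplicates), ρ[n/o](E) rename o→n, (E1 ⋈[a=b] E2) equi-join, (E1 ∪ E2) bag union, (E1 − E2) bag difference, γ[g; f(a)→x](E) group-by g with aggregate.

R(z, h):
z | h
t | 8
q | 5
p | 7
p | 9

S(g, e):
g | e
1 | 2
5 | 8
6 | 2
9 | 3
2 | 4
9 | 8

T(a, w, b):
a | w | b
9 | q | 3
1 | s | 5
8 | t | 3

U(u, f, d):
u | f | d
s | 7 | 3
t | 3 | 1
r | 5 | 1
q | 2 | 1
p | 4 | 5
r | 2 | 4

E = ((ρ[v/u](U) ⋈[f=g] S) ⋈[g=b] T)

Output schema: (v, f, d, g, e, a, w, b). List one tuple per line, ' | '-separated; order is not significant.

Per-node cardinality:
  U → 6
  ρ[v/u](U) → 6
  S → 6
  (ρ[v/u](U) ⋈[f=g] S) → 3
  T → 3
  ((ρ[v/u](U) ⋈[f=g] S) ⋈[g=b] T) → 1

== RESULT ==
v | f | d | g | e | a | w | b
r | 5 | 1 | 5 | 8 | 1 | s | 5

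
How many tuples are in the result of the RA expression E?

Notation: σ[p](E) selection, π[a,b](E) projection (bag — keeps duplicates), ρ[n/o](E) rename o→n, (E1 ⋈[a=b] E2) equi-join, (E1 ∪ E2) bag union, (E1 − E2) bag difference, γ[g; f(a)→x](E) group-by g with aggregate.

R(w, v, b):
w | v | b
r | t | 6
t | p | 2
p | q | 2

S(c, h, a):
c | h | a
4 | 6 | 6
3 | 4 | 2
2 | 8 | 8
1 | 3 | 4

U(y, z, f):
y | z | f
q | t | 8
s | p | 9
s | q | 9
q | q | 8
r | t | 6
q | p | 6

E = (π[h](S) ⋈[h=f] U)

Row counts bottom-up:
  S → 4
  π[h](S) → 4
  U → 6
  (π[h](S) ⋈[h=f] U) → 4

|E| = 4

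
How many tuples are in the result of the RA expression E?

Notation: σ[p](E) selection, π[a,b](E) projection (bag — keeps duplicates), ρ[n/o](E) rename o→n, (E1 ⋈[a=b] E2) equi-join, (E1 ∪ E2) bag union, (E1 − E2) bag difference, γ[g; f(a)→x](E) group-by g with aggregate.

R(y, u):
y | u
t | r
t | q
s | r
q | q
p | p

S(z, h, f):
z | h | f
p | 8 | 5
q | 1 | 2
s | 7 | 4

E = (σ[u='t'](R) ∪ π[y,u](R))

Per-node cardinality:
  R → 5
  σ[u='t'](R) → 0
  R → 5
  π[y,u](R) → 5
  (σ[u='t'](R) ∪ π[y,u](R)) → 5

|E| = 5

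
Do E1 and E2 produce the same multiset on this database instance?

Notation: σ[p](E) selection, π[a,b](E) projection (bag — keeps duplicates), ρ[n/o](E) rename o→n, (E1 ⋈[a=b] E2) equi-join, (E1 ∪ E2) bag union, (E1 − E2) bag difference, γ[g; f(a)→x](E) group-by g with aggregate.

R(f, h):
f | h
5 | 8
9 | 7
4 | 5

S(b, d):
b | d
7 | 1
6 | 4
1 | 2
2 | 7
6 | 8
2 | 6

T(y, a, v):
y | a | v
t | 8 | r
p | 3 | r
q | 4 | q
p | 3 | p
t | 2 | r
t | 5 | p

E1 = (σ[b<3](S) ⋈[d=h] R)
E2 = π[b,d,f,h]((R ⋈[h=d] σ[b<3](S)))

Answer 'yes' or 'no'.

E1 per-node cardinality:
  S → 6
  σ[b<3](S) → 3
  R → 3
  (σ[b<3](S) ⋈[d=h] R) → 1
E2 per-node cardinality:
  R → 3
  S → 6
  σ[b<3](S) → 3
  (R ⋈[h=d] σ[b<3](S)) → 1
  π[b,d,f,h]((R ⋈[h=d] σ[b<3](S))) → 1

E1 and E2 produce the same multiset:
b | d | f | h
2 | 7 | 9 | 7

yes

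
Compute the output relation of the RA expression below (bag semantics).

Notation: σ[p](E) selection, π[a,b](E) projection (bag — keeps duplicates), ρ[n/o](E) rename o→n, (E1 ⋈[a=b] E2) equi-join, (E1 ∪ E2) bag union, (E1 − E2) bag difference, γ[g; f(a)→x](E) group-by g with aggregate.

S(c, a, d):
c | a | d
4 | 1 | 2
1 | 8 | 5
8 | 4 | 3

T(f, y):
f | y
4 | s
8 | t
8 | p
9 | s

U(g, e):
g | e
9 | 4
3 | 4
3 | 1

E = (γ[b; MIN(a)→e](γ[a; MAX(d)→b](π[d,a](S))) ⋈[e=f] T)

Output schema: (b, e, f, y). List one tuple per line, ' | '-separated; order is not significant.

Stepwise |·|:
  S → 3
  π[d,a](S) → 3
  γ[a; MAX(d)→b](π[d,a](S)) → 3
  γ[b; MIN(a)→e](γ[a; MAX(d)→b](π[d,a](S))) → 3
  T → 4
  (γ[b; MIN(a)→e](γ[a; MAX(d)→b](π[d,a](S))) ⋈[e=f] T) → 3

== RESULT ==
b | e | f | y
3 | 4 | 4 | s
5 | 8 | 8 | p
5 | 8 | 8 | t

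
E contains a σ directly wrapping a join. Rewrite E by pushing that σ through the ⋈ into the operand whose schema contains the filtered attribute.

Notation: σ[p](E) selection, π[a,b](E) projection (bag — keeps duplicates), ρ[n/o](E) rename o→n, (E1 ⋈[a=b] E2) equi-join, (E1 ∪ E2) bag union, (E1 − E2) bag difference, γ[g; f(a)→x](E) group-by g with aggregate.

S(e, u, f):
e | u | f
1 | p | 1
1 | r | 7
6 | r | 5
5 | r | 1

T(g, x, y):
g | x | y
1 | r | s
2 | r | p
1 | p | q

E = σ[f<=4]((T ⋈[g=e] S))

σ filters on f, owned by the right side.
E' = (T ⋈[g=e] σ[f<=4](S))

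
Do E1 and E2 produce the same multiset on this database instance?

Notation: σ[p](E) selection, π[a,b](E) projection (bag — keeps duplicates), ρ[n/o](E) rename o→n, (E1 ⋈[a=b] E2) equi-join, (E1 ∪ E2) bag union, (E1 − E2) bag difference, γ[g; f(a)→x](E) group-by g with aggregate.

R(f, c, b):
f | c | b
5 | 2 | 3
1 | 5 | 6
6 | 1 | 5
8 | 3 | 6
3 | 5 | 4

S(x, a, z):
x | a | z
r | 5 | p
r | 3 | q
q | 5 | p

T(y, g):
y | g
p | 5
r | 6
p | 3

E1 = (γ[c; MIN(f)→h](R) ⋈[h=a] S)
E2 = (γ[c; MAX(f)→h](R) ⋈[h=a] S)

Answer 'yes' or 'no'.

E1 row counts bottom-up:
  R → 5
  γ[c; MIN(f)→h](R) → 4
  S → 3
  (γ[c; MIN(f)→h](R) ⋈[h=a] S) → 2
E2 row counts bottom-up:
  R → 5
  γ[c; MAX(f)→h](R) → 4
  S → 3
  (γ[c; MAX(f)→h](R) ⋈[h=a] S) → 3

E1 result:
c | h | x | a | z
2 | 5 | q | 5 | p
2 | 5 | r | 5 | p
E2 result:
c | h | x | a | z
2 | 5 | q | 5 | p
2 | 5 | r | 5 | p
5 | 3 | r | 3 | q
Witness: (5, 3, 'r', 3, 'q') appears 0× in E1 but 1× in E2.

no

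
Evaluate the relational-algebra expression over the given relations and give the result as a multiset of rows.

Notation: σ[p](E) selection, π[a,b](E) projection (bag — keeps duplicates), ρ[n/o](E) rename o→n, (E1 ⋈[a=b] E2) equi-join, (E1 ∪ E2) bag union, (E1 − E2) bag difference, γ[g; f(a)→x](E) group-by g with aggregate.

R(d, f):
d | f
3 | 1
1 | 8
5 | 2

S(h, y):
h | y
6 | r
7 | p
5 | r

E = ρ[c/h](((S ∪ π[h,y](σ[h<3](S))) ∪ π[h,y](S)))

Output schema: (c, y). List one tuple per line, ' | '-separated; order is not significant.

Row counts bottom-up:
  S → 3
  S → 3
  σ[h<3](S) → 0
  π[h,y](σ[h<3](S)) → 0
  (S ∪ π[h,y](σ[h<3](S))) → 3
  S → 3
  π[h,y](S) → 3
  ((S ∪ π[h,y](σ[h<3](S))) ∪ π[h,y](S)) → 6
  ρ[c/h](((S ∪ π[h,y](σ[h<3](S))) ∪ π[h,y](S))) → 6

== RESULT ==
c | y
5 | r
5 | r
6 | r
6 | r
7 | p
7 | p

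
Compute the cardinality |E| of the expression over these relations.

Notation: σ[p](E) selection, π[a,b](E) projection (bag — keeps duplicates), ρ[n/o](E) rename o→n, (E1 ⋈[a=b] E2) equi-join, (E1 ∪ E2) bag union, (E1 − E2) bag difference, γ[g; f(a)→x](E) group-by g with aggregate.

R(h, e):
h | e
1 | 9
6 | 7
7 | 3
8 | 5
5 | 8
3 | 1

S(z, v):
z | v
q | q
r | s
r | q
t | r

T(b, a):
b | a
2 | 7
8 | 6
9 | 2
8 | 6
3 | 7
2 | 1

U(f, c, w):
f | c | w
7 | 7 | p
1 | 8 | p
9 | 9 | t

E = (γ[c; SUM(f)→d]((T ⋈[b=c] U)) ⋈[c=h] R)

Stepwise |·|:
  T → 6
  U → 3
  (T ⋈[b=c] U) → 3
  γ[c; SUM(f)→d]((T ⋈[b=c] U)) → 2
  R → 6
  (γ[c; SUM(f)→d]((T ⋈[b=c] U)) ⋈[c=h] R) → 1

|E| = 1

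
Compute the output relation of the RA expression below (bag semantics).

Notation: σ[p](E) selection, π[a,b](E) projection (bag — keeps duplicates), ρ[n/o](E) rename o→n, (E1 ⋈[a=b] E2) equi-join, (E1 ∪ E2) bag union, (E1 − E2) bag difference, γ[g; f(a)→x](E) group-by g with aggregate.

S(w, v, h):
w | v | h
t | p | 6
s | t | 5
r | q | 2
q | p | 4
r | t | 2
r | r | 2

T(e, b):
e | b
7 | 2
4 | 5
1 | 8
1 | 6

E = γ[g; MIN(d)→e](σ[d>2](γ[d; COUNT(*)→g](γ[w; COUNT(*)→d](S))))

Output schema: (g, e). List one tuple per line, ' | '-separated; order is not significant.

Row counts bottom-up:
  S → 6
  γ[w; COUNT(*)→d](S) → 4
  γ[d; COUNT(*)→g](γ[w; COUNT(*)→d](S)) → 2
  σ[d>2](γ[d; COUNT(*)→g](γ[w; COUNT(*)→d](S))) → 1
  γ[g; MIN(d)→e](σ[d>2](γ[d; COUNT(*)→g](γ[w; COUNT(*)→d](S)))) → 1

== RESULT ==
g | e
1 | 3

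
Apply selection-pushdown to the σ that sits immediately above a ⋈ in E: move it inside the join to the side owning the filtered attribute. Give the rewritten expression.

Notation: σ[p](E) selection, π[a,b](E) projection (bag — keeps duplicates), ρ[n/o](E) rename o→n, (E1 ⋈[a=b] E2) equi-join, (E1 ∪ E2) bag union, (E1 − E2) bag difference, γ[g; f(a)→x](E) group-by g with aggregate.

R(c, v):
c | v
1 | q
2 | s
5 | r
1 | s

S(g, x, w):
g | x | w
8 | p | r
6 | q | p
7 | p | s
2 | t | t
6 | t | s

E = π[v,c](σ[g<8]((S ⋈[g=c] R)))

σ filters on g, owned by the left side.
E' = π[v,c]((σ[g<8](S) ⋈[g=c] R))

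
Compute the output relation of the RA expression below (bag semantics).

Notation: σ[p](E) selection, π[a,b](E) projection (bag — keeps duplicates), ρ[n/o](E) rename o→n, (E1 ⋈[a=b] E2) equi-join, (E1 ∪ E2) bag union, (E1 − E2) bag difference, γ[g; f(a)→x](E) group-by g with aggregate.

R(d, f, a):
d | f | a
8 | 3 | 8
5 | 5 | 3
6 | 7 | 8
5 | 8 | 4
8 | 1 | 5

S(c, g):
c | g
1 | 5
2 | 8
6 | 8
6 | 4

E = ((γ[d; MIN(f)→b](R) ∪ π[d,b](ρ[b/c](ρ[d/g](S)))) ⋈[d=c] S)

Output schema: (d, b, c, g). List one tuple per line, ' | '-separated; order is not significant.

Subexpression sizes:
  R → 5
  γ[d; MIN(f)→b](R) → 3
  S → 4
  ρ[d/g](S) → 4
  ρ[b/c](ρ[d/g](S)) → 4
  π[d,b](ρ[b/c](ρ[d/g](S))) → 4
  (γ[d; MIN(f)→b](R) ∪ π[d,b](ρ[b/c](ρ[d/g](S)))) → 7
  S → 4
  ((γ[d; MIN(f)→b](R) ∪ π[d,b](ρ[b/c](ρ[d/g](S)))) ⋈[d=c] S) → 2

== RESULT ==
d | b | c | g
6 | 7 | 6 | 4
6 | 7 | 6 | 8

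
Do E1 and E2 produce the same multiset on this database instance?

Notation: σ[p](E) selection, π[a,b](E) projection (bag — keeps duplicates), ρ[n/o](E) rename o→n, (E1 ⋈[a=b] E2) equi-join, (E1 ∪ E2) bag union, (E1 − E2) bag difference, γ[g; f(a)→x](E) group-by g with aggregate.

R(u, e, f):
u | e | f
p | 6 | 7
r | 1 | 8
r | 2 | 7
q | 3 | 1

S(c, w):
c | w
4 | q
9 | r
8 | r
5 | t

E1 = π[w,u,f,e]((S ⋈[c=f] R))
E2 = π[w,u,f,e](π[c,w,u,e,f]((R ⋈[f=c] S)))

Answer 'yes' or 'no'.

E1 stepwise |·|:
  S → 4
  R → 4
  (S ⋈[c=f] R) → 1
  π[w,u,f,e]((S ⋈[c=f] R)) → 1
E2 stepwise |·|:
  R → 4
  S → 4
  (R ⋈[f=c] S) → 1
  π[c,w,u,e,f]((R ⋈[f=c] S)) → 1
  π[w,u,f,e](π[c,w,u,e,f]((R ⋈[f=c] S))) → 1

E1 and E2 produce the same multiset:
w | u | f | e
r | r | 8 | 1

yes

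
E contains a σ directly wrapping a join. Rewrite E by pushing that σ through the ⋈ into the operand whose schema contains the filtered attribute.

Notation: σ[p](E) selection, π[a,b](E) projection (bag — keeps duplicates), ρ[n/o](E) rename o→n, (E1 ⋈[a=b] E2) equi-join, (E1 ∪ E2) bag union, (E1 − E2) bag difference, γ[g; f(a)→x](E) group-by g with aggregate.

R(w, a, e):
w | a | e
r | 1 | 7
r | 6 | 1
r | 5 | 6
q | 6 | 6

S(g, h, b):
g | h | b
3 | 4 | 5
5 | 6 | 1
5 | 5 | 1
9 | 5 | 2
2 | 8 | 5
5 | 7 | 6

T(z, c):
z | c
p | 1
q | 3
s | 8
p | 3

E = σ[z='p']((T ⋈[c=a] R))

σ filters on z, owned by the left side.
E' = (σ[z='p'](T) ⋈[c=a] R)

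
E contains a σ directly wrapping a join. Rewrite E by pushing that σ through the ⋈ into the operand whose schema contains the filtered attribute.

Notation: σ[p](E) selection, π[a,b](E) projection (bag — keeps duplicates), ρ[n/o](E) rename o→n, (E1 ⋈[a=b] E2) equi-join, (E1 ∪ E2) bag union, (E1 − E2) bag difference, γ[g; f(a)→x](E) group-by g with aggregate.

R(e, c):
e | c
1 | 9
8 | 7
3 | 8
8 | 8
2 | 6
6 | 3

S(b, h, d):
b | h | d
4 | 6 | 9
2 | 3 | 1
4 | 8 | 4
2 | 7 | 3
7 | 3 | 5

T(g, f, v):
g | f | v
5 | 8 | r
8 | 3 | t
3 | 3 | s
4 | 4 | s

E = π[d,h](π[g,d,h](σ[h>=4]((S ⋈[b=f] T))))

σ filters on h, owned by the left side.
E' = π[d,h](π[g,d,h]((σ[h>=4](S) ⋈[b=f] T)))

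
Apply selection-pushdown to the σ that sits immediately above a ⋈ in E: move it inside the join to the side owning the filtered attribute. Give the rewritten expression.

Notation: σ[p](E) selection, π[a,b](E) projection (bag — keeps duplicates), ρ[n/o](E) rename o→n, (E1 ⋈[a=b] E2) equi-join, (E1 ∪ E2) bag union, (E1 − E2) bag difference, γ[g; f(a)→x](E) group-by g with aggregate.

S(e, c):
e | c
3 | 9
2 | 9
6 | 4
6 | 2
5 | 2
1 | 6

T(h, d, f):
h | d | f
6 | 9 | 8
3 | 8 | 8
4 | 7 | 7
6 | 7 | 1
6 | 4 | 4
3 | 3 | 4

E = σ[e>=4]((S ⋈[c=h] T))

σ filters on e, owned by the left side.
E' = (σ[e>=4](S) ⋈[c=h] T)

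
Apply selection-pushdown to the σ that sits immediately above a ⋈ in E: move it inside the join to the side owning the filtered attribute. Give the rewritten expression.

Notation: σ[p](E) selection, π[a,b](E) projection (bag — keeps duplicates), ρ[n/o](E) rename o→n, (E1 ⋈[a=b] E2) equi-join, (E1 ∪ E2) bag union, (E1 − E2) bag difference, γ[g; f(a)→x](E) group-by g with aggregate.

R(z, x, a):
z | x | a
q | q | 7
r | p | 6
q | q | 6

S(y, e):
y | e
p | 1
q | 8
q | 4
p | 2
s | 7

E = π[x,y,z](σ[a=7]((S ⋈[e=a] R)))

σ filters on a, owned by the right side.
E' = π[x,y,z]((S ⋈[e=a] σ[a=7](R)))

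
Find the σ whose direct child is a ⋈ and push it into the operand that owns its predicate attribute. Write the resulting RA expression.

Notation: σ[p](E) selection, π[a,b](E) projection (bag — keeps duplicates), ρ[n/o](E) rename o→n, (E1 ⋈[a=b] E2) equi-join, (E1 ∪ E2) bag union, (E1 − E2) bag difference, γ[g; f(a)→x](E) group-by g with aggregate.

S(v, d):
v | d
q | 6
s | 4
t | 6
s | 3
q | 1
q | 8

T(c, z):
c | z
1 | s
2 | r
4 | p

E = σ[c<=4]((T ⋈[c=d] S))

σ filters on c, owned by the left side.
E' = (σ[c<=4](T) ⋈[c=d] S)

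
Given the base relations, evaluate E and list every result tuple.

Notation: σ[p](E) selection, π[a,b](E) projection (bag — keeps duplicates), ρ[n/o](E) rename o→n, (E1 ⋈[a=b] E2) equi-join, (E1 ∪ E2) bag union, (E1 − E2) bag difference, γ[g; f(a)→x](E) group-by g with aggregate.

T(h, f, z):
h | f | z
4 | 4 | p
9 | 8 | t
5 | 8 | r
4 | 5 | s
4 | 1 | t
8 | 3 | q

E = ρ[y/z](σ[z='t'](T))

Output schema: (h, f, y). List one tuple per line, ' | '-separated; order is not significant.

Row counts bottom-up:
  T → 6
  σ[z='t'](T) → 2
  ρ[y/z](σ[z='t'](T)) → 2

== RESULT ==
h | f | y
4 | 1 | t
9 | 8 | t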